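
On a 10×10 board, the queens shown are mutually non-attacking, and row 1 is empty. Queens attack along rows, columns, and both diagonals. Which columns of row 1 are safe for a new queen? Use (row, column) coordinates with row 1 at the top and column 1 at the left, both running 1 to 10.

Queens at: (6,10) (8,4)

(6,10) attacks row 1 at column 10 and diagonals 5.
(8,4) attacks row 1 at column 4.
Attacked columns: {4, 5, 10}. Safe: {1, 2, 3, 6, 7, 8, 9}.

columns 1, 2, 3, 6, 7, 8, 9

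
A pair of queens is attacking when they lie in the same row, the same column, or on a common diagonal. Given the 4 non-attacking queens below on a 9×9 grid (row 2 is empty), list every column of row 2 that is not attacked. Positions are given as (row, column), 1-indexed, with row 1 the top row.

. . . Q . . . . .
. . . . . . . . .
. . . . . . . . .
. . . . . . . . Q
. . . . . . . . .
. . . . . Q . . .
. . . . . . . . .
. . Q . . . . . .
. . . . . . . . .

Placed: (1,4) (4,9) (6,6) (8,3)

columns 1, 8

(1,4) attacks row 2 at column 4 and diagonals 3, 5.
(4,9) attacks row 2 at column 9 and diagonals 7.
(6,6) attacks row 2 at column 6 and diagonals 2.
(8,3) attacks row 2 at column 3 and diagonals 9.
Attacked columns: {2, 3, 4, 5, 6, 7, 9}. Safe: {1, 8}.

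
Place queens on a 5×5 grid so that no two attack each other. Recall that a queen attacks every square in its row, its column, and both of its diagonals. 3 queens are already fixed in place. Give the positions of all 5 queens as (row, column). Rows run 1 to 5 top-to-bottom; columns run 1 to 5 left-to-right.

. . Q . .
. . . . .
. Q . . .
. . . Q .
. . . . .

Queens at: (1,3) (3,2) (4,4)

(1,3) (2,5) (3,2) (4,4) (5,1)

Row 2: attacked by (1,3)→{2,3,4}; (3,2)→{1,2,3}; (4,4)→{2,4}. Safe: 5. Place at column 5.
Row 5: attacked by (1,3)→{3}; (2,5)→{2,5}; (3,2)→{2,4}; (4,4)→{3,4,5}. Safe: 1. Place at column 1.
Columns [3, 5, 2, 4, 1], r−c [-2, -3, 1, 0, 4], r+c [4, 7, 5, 8, 6] are all distinct, so no two queens attack.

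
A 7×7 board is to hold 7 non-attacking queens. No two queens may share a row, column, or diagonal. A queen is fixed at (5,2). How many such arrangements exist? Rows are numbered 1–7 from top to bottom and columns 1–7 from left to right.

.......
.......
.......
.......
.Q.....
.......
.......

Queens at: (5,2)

Branch on row 1: col 1 → 1; col 3 → 1; col 4 → 2; col 5 → 1; col 7 → 1.
Sum: 1 + 1 + 2 + 1 + 1 = 6.

6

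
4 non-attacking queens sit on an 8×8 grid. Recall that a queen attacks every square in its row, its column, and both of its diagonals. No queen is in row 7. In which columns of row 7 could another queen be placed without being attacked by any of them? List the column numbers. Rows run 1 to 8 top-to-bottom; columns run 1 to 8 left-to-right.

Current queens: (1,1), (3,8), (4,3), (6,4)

columns 2

(1,1) attacks row 7 at column 1 and diagonals 7.
(3,8) attacks row 7 at column 8 and diagonals 4.
(4,3) attacks row 7 at column 3 and diagonals 6.
(6,4) attacks row 7 at column 4 and diagonals 3, 5.
Attacked columns: {1, 3, 4, 5, 6, 7, 8}. Safe: {2}.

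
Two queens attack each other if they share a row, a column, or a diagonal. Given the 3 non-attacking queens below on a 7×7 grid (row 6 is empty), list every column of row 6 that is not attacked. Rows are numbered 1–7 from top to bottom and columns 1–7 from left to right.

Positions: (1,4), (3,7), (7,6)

columns 1, 2, 3

(1,4) attacks row 6 at column 4.
(3,7) attacks row 6 at column 7 and diagonals 4.
(7,6) attacks row 6 at column 6 and diagonals 5, 7.
Attacked columns: {4, 5, 6, 7}. Safe: {1, 2, 3}.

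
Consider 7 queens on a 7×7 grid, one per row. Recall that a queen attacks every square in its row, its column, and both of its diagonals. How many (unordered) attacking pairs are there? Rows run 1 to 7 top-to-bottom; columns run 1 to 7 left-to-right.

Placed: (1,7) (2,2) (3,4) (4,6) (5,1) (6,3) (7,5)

0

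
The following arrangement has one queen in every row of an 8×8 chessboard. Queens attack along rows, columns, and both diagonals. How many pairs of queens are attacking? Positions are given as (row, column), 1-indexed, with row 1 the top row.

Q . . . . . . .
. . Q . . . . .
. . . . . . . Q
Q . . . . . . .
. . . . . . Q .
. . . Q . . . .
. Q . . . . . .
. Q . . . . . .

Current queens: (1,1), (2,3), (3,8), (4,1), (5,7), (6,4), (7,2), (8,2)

Same column: (1,1)–(4,1) (column 1); (7,2)–(8,2) (column 2).
Same diagonal: (2,3)–(4,1) (|2−4| = |3−1| = 2); (6,4)–(8,2) (|6−8| = |4−2| = 2).
Total attacking pairs: 4.

4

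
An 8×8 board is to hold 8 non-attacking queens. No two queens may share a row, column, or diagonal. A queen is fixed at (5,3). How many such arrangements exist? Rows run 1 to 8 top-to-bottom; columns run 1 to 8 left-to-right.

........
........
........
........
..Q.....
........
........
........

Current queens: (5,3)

Branch on row 1: col 1 → 1; col 2 → 3; col 4 → 0; col 5 → 6; col 6 → 2; col 8 → 0.
Sum: 1 + 3 + 0 + 6 + 2 + 0 = 12.

12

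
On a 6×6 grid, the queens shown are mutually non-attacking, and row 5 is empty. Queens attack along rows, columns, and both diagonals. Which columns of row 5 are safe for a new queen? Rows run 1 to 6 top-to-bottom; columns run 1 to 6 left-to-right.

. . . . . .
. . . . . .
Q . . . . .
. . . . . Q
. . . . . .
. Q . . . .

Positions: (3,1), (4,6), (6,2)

(3,1) attacks row 5 at column 1 and diagonals 3.
(4,6) attacks row 5 at column 6 and diagonals 5.
(6,2) attacks row 5 at column 2 and diagonals 1, 3.
Attacked columns: {1, 2, 3, 5, 6}. Safe: {4}.

columns 4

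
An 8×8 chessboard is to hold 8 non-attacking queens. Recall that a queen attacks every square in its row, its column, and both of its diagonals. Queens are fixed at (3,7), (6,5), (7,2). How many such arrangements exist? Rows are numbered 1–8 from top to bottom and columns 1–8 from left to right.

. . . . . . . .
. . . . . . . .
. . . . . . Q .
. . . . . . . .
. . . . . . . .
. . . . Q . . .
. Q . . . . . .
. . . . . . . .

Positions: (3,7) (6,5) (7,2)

Branch on row 1: col 1 → 0; col 3 → 0; col 4 → 0; col 6 → 1.
Sum: 0 + 0 + 0 + 1 = 1.

1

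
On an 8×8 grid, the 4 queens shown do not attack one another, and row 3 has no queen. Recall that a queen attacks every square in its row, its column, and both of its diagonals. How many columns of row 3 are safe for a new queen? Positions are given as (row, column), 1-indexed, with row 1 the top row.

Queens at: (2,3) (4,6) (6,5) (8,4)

1

(2,3) attacks row 3 at column 3 and diagonals 2, 4.
(4,6) attacks row 3 at column 6 and diagonals 5, 7.
(6,5) attacks row 3 at column 5 and diagonals 2, 8.
(8,4) attacks row 3 at column 4.
Attacked columns: {2, 3, 4, 5, 6, 7, 8}. Safe: {1}.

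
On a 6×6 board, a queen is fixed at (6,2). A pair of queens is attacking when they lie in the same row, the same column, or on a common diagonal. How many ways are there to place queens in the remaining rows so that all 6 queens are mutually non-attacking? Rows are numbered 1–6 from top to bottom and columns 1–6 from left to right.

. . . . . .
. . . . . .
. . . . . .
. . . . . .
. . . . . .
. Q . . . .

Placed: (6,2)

1

Branch on row 1: col 1 → 0; col 3 → 0; col 4 → 0; col 5 → 1; col 6 → 0.
Sum: 0 + 0 + 0 + 1 + 0 = 1.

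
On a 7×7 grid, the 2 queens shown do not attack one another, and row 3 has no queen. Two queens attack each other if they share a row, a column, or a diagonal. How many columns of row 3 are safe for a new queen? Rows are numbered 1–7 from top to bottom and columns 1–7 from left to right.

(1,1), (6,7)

3

(1,1) attacks row 3 at column 1 and diagonals 3.
(6,7) attacks row 3 at column 7 and diagonals 4.
Attacked columns: {1, 3, 4, 7}. Safe: {2, 5, 6}.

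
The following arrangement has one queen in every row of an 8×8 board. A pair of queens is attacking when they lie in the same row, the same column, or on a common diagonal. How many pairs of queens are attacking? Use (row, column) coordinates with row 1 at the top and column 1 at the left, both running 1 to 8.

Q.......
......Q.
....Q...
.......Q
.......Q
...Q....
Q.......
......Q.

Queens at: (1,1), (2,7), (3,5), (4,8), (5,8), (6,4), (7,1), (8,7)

4

Same column: (1,1)–(7,1) (column 1); (2,7)–(8,7) (column 7); (4,8)–(5,8) (column 8).
Same diagonal: (3,5)–(7,1) (|3−7| = |5−1| = 4).
Total attacking pairs: 4.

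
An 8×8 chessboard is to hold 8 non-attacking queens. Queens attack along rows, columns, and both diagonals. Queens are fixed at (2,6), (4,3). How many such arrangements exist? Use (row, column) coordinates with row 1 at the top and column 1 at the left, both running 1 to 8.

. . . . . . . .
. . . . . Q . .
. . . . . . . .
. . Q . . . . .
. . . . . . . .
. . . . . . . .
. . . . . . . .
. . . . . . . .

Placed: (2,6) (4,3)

3

Branch on row 1: col 1 → 1; col 2 → 1; col 4 → 1; col 8 → 0.
Sum: 1 + 1 + 1 + 0 = 3.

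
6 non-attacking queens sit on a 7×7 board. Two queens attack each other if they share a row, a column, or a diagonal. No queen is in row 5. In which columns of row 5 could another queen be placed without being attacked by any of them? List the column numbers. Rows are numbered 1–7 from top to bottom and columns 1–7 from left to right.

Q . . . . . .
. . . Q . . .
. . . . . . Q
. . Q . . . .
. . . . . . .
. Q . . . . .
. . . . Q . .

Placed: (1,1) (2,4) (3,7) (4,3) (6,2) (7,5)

columns 6

(1,1) attacks row 5 at column 1 and diagonals 5.
(2,4) attacks row 5 at column 4 and diagonals 1, 7.
(3,7) attacks row 5 at column 7 and diagonals 5.
(4,3) attacks row 5 at column 3 and diagonals 2, 4.
(6,2) attacks row 5 at column 2 and diagonals 1, 3.
(7,5) attacks row 5 at column 5 and diagonals 3, 7.
Attacked columns: {1, 2, 3, 4, 5, 7}. Safe: {6}.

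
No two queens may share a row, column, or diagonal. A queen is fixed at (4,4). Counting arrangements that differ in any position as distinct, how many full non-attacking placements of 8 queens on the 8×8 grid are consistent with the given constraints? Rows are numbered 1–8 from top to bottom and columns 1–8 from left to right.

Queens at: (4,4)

8

Branch on row 1: col 2 → 1; col 3 → 1; col 5 → 4; col 6 → 2; col 8 → 0.
Sum: 1 + 1 + 4 + 2 + 0 = 8.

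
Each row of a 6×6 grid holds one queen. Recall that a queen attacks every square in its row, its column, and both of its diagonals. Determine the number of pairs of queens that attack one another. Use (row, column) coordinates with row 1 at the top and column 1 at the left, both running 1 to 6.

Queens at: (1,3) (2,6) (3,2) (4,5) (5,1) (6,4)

All columns are distinct and no two queens satisfy |Δrow| = |Δcol|, so no pair attacks.

0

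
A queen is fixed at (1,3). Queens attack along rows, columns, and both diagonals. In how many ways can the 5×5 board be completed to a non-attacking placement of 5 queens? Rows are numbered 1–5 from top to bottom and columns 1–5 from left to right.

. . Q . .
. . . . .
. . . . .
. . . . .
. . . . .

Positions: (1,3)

2

Branch on row 2: col 1 → 1; col 5 → 1.
Sum: 1 + 1 = 2.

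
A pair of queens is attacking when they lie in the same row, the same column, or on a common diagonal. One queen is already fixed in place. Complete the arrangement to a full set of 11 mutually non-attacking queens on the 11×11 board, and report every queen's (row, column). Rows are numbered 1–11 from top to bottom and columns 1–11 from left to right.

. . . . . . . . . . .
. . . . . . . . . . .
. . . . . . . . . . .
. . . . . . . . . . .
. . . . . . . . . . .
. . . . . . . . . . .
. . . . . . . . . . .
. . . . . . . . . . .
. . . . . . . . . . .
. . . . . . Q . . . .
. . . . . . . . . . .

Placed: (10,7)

(1,11) (2,9) (3,5) (4,3) (5,8) (6,10) (7,2) (8,6) (9,1) (10,7) (11,4)

Row 1: attacked by (10,7)→{7}. Safe: 1, 2, 3, 4, 5, 6, 8, 9, 10, 11. Place at column 11.
Row 2: attacked by (1,11)→{10,11}; (10,7)→{7}. Safe: 1, 2, 3, 4, 5, 6, 8, 9. Place at column 9.
Row 3: attacked by (1,11)→{9,11}; (2,9)→{8,9,10}; (10,7)→{7}. Safe: 1, 2, 3, 4, 5, 6. Place at column 5.
Row 4: attacked by (1,11)→{8,11}; (2,9)→{7,9,11}; (3,5)→{4,5,6}; (10,7)→{1,7}. Safe: 2, 3, 10. Place at column 3.
Row 5: attacked by (1,11)→{7,11}; (2,9)→{6,9}; (3,5)→{3,5,7}; (4,3)→{2,3,4}; (10,7)→{2,7}. Safe: 1, 8, 10. Place at column 8.
Row 6: attacked by (1,11)→{6,11}; (2,9)→{5,9}; (3,5)→{2,5,8}; (4,3)→{1,3,5}; (5,8)→{7,8,9}; (10,7)→{3,7,11}. Safe: 4, 10. Place at column 10.
Row 7: attacked by (1,11)→{5,11}; (2,9)→{4,9}; (3,5)→{1,5,9}; (4,3)→{3,6}; (5,8)→{6,8,10}; (6,10)→{9,10,11}; (10,7)→{4,7,10}. Safe: 2. Place at column 2.
Row 8: attacked by (1,11)→{4,11}; (2,9)→{3,9}; (3,5)→{5,10}; (4,3)→{3,7}; (5,8)→{5,8,11}; (6,10)→{8,10}; (7,2)→{1,2,3}; (10,7)→{5,7,9}. Safe: 6. Place at column 6.
Row 9: attacked by (1,11)→{3,11}; (2,9)→{2,9}; (3,5)→{5,11}; (4,3)→{3,8}; (5,8)→{4,8}; (6,10)→{7,10}; (7,2)→{2,4}; (8,6)→{5,6,7}; (10,7)→{6,7,8}. Safe: 1. Place at column 1.
Row 11: attacked by (1,11)→{1,11}; (2,9)→{9}; (3,5)→{5}; (4,3)→{3,10}; (5,8)→{2,8}; (6,10)→{5,10}; (7,2)→{2,6}; (8,6)→{3,6,9}; (9,1)→{1,3}; (10,7)→{6,7,8}. Safe: 4. Place at column 4.
Columns [11, 9, 5, 3, 8, 10, 2, 6, 1, 7, 4], r−c [-10, -7, -2, 1, -3, -4, 5, 2, 8, 3, 7], r+c [12, 11, 8, 7, 13, 16, 9, 14, 10, 17, 15] are all distinct, so no two queens attack.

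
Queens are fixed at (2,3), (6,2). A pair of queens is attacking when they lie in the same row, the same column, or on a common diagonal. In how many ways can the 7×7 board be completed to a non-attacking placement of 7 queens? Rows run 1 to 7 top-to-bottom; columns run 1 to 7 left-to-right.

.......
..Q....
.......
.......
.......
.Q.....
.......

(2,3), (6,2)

1

Branch on row 1: col 1 → 0; col 5 → 1; col 6 → 0.
Sum: 0 + 1 + 0 = 1.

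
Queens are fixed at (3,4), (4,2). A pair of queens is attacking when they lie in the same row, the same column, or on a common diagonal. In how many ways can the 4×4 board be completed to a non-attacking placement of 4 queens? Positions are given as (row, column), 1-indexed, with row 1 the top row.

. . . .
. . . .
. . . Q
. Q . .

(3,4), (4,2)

1

Branch on row 1: col 1 → 0; col 3 → 1.
Sum: 0 + 1 = 1.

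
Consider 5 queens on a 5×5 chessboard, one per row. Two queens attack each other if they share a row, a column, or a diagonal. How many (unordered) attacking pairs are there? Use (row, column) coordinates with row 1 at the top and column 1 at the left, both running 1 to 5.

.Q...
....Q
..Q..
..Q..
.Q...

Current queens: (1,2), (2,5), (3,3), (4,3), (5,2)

5

Same column: (1,2)–(5,2) (column 2); (3,3)–(4,3) (column 3).
Same diagonal: (2,5)–(4,3) (|2−4| = |5−3| = 2); (2,5)–(5,2) (|2−5| = |5−2| = 3); (4,3)–(5,2) (|4−5| = |3−2| = 1).
Total attacking pairs: 5.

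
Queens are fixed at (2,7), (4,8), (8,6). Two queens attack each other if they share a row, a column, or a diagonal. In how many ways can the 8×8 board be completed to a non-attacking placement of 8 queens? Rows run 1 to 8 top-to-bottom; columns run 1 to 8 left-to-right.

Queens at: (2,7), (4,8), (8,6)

Branch on row 1: col 1 → 0; col 2 → 0; col 3 → 1; col 4 → 1.
Sum: 0 + 0 + 1 + 1 = 2.

2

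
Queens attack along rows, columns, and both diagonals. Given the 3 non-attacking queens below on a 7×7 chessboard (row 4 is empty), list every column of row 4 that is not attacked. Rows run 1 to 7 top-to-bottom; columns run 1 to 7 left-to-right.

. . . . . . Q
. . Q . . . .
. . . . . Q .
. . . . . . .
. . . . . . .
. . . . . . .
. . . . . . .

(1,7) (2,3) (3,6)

(1,7) attacks row 4 at column 7 and diagonals 4.
(2,3) attacks row 4 at column 3 and diagonals 1, 5.
(3,6) attacks row 4 at column 6 and diagonals 5, 7.
Attacked columns: {1, 3, 4, 5, 6, 7}. Safe: {2}.

columns 2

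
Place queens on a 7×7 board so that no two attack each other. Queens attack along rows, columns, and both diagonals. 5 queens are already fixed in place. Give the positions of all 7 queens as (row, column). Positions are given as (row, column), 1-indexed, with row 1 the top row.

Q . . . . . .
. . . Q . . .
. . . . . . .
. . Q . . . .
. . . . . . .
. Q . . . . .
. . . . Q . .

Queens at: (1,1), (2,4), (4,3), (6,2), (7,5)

(1,1) (2,4) (3,7) (4,3) (5,6) (6,2) (7,5)

Row 3: attacked by (1,1)→{1,3}; (2,4)→{3,4,5}; (4,3)→{2,3,4}; (6,2)→{2,5}; (7,5)→{1,5}. Safe: 6, 7. Place at column 7.
Row 5: attacked by (1,1)→{1,5}; (2,4)→{1,4,7}; (3,7)→{5,7}; (4,3)→{2,3,4}; (6,2)→{1,2,3}; (7,5)→{3,5,7}. Safe: 6. Place at column 6.
Columns [1, 4, 7, 3, 6, 2, 5], r−c [0, -2, -4, 1, -1, 4, 2], r+c [2, 6, 10, 7, 11, 8, 12] are all distinct, so no two queens attack.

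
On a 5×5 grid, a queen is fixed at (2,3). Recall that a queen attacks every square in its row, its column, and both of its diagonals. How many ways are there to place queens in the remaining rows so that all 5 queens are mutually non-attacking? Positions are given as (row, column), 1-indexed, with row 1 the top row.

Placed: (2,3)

Branch on row 1: col 1 → 1; col 5 → 1.
Sum: 1 + 1 = 2.

2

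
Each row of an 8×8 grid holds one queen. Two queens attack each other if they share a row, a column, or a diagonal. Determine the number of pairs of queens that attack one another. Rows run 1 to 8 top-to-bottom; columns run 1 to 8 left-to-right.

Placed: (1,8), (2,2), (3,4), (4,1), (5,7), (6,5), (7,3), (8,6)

All columns are distinct and no two queens satisfy |Δrow| = |Δcol|, so no pair attacks.

0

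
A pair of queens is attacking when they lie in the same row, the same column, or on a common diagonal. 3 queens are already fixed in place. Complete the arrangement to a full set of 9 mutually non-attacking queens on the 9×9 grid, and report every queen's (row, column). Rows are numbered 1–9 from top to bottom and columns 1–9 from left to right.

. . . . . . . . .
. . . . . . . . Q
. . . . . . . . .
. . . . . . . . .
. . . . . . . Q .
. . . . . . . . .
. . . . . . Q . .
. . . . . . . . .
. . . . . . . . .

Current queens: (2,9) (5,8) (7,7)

Row 1: attacked by (2,9)→{8,9}; (5,8)→{4,8}; (7,7)→{1,7}. Safe: 2, 3, 5, 6. Place at column 5.
Row 3: attacked by (1,5)→{3,5,7}; (2,9)→{8,9}; (5,8)→{6,8}; (7,7)→{3,7}. Safe: 1, 2, 4. Place at column 4.
Row 4: attacked by (1,5)→{2,5,8}; (2,9)→{7,9}; (3,4)→{3,4,5}; (5,8)→{7,8,9}; (7,7)→{4,7}. Safe: 1, 6. Place at column 6.
Row 6: attacked by (1,5)→{5}; (2,9)→{5,9}; (3,4)→{1,4,7}; (4,6)→{4,6,8}; (5,8)→{7,8,9}; (7,7)→{6,7,8}. Safe: 2, 3. Place at column 2.
Row 8: attacked by (1,5)→{5}; (2,9)→{3,9}; (3,4)→{4,9}; (4,6)→{2,6}; (5,8)→{5,8}; (6,2)→{2,4}; (7,7)→{6,7,8}. Safe: 1. Place at column 1.
Row 9: attacked by (1,5)→{5}; (2,9)→{2,9}; (3,4)→{4}; (4,6)→{1,6}; (5,8)→{4,8}; (6,2)→{2,5}; (7,7)→{5,7,9}; (8,1)→{1,2}. Safe: 3. Place at column 3.
Columns [5, 9, 4, 6, 8, 2, 7, 1, 3], r−c [-4, -7, -1, -2, -3, 4, 0, 7, 6], r+c [6, 11, 7, 10, 13, 8, 14, 9, 12] are all distinct, so no two queens attack.

(1,5) (2,9) (3,4) (4,6) (5,8) (6,2) (7,7) (8,1) (9,3)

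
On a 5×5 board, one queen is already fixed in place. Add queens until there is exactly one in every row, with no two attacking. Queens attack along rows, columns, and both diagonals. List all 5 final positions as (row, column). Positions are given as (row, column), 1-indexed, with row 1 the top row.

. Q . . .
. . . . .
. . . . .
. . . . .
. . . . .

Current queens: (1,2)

Row 2: attacked by (1,2)→{1,2,3}. Safe: 4, 5. Place at column 4.
Row 3: attacked by (1,2)→{2,4}; (2,4)→{3,4,5}. Safe: 1. Place at column 1.
Row 4: attacked by (1,2)→{2,5}; (2,4)→{2,4}; (3,1)→{1,2}. Safe: 3. Place at column 3.
Row 5: attacked by (1,2)→{2}; (2,4)→{1,4}; (3,1)→{1,3}; (4,3)→{2,3,4}. Safe: 5. Place at column 5.
Columns [2, 4, 1, 3, 5], r−c [-1, -2, 2, 1, 0], r+c [3, 6, 4, 7, 10] are all distinct, so no two queens attack.

(1,2) (2,4) (3,1) (4,3) (5,5)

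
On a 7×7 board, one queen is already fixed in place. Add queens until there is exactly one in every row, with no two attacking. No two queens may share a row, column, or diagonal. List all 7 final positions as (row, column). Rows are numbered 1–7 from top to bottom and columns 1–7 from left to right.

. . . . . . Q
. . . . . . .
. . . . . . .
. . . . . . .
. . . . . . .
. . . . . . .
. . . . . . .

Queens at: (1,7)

Row 2: attacked by (1,7)→{6,7}. Safe: 1, 2, 3, 4, 5. Place at column 5.
Row 3: attacked by (1,7)→{5,7}; (2,5)→{4,5,6}. Safe: 1, 2, 3. Place at column 3.
Row 4: attacked by (1,7)→{4,7}; (2,5)→{3,5,7}; (3,3)→{2,3,4}. Safe: 1, 6. Place at column 1.
Row 5: attacked by (1,7)→{3,7}; (2,5)→{2,5}; (3,3)→{1,3,5}; (4,1)→{1,2}. Safe: 4, 6. Place at column 6.
Row 6: attacked by (1,7)→{2,7}; (2,5)→{1,5}; (3,3)→{3,6}; (4,1)→{1,3}; (5,6)→{5,6,7}. Safe: 4. Place at column 4.
Row 7: attacked by (1,7)→{1,7}; (2,5)→{5}; (3,3)→{3,7}; (4,1)→{1,4}; (5,6)→{4,6}; (6,4)→{3,4,5}. Safe: 2. Place at column 2.
Columns [7, 5, 3, 1, 6, 4, 2], r−c [-6, -3, 0, 3, -1, 2, 5], r+c [8, 7, 6, 5, 11, 10, 9] are all distinct, so no two queens attack.

(1,7) (2,5) (3,3) (4,1) (5,6) (6,4) (7,2)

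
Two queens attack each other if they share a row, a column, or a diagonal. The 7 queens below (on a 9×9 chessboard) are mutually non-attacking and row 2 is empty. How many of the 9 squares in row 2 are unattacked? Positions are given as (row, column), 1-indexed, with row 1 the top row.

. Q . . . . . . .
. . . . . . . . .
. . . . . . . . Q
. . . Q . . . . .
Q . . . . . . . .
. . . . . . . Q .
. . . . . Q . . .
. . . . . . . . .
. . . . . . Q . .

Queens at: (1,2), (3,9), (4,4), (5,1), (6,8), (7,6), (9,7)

1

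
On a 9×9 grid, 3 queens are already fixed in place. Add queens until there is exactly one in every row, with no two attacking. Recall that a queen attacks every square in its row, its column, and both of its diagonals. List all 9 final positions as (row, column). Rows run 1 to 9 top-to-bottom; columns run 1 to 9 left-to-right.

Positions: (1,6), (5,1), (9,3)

(1,6) (2,9) (3,7) (4,4) (5,1) (6,8) (7,2) (8,5) (9,3)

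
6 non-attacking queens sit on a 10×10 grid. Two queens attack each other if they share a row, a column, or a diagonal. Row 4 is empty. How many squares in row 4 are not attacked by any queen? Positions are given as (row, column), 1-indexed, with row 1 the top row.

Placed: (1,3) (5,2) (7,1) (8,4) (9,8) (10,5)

3

(1,3) attacks row 4 at column 3 and diagonals 6.
(5,2) attacks row 4 at column 2 and diagonals 1, 3.
(7,1) attacks row 4 at column 1 and diagonals 4.
(8,4) attacks row 4 at column 4 and diagonals 8.
(9,8) attacks row 4 at column 8 and diagonals 3.
(10,5) attacks row 4 at column 5.
Attacked columns: {1, 2, 3, 4, 5, 6, 8}. Safe: {7, 9, 10}.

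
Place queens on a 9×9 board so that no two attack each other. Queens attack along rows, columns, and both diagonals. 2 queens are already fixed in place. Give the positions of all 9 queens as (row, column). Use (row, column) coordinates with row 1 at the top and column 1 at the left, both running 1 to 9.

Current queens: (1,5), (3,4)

(1,5) (2,7) (3,4) (4,1) (5,8) (6,2) (7,9) (8,6) (9,3)

Row 2: attacked by (1,5)→{4,5,6}; (3,4)→{3,4,5}. Safe: 1, 2, 7, 8, 9. Place at column 7.
Row 4: attacked by (1,5)→{2,5,8}; (2,7)→{5,7,9}; (3,4)→{3,4,5}. Safe: 1, 6. Place at column 1.
Row 5: attacked by (1,5)→{1,5,9}; (2,7)→{4,7}; (3,4)→{2,4,6}; (4,1)→{1,2}. Safe: 3, 8. Place at column 8.
Row 6: attacked by (1,5)→{5}; (2,7)→{3,7}; (3,4)→{1,4,7}; (4,1)→{1,3}; (5,8)→{7,8,9}. Safe: 2, 6. Place at column 2.
Row 7: attacked by (1,5)→{5}; (2,7)→{2,7}; (3,4)→{4,8}; (4,1)→{1,4}; (5,8)→{6,8}; (6,2)→{1,2,3}. Safe: 9. Place at column 9.
Row 8: attacked by (1,5)→{5}; (2,7)→{1,7}; (3,4)→{4,9}; (4,1)→{1,5}; (5,8)→{5,8}; (6,2)→{2,4}; (7,9)→{8,9}. Safe: 3, 6. Place at column 6.
Row 9: attacked by (1,5)→{5}; (2,7)→{7}; (3,4)→{4}; (4,1)→{1,6}; (5,8)→{4,8}; (6,2)→{2,5}; (7,9)→{7,9}; (8,6)→{5,6,7}. Safe: 3. Place at column 3.
Columns [5, 7, 4, 1, 8, 2, 9, 6, 3], r−c [-4, -5, -1, 3, -3, 4, -2, 2, 6], r+c [6, 9, 7, 5, 13, 8, 16, 14, 12] are all distinct, so no two queens attack.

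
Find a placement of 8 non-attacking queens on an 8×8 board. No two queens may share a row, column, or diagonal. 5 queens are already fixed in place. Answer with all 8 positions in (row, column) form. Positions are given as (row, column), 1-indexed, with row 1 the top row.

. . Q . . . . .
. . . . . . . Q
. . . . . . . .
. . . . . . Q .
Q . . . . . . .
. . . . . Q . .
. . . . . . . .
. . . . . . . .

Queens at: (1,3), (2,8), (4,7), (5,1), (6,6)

(1,3) (2,8) (3,4) (4,7) (5,1) (6,6) (7,2) (8,5)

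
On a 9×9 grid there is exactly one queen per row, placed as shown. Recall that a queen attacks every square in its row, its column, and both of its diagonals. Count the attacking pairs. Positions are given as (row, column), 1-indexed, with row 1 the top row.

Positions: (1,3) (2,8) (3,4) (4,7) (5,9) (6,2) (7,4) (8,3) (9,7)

Same column: (1,3)–(8,3) (column 3); (3,4)–(7,4) (column 4); (4,7)–(9,7) (column 7).
Same diagonal: (4,7)–(7,4) (|4−7| = |7−4| = 3); (4,7)–(8,3) (|4−8| = |7−3| = 4); (7,4)–(8,3) (|7−8| = |4−3| = 1).
Total attacking pairs: 6.

6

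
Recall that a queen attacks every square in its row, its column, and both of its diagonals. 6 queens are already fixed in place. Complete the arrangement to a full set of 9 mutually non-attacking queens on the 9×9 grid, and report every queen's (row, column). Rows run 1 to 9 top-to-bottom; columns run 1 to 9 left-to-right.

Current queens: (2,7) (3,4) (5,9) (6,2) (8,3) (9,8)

(1,1) (2,7) (3,4) (4,6) (5,9) (6,2) (7,5) (8,3) (9,8)

Row 1: attacked by (2,7)→{6,7,8}; (3,4)→{2,4,6}; (5,9)→{5,9}; (6,2)→{2,7}; (8,3)→{3}; (9,8)→{8}. Safe: 1. Place at column 1.
Row 4: attacked by (1,1)→{1,4}; (2,7)→{5,7,9}; (3,4)→{3,4,5}; (5,9)→{8,9}; (6,2)→{2,4}; (8,3)→{3,7}; (9,8)→{3,8}. Safe: 6. Place at column 6.
Row 7: attacked by (1,1)→{1,7}; (2,7)→{2,7}; (3,4)→{4,8}; (4,6)→{3,6,9}; (5,9)→{7,9}; (6,2)→{1,2,3}; (8,3)→{2,3,4}; (9,8)→{6,8}. Safe: 5. Place at column 5.
Columns [1, 7, 4, 6, 9, 2, 5, 3, 8], r−c [0, -5, -1, -2, -4, 4, 2, 5, 1], r+c [2, 9, 7, 10, 14, 8, 12, 11, 17] are all distinct, so no two queens attack.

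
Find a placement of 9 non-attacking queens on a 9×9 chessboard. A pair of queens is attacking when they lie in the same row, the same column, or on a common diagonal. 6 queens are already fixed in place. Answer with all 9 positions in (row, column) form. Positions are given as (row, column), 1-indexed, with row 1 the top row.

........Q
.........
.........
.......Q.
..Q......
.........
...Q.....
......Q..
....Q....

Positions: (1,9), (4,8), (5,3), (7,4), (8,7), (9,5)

(1,9) (2,2) (3,6) (4,8) (5,3) (6,1) (7,4) (8,7) (9,5)

Row 2: attacked by (1,9)→{8,9}; (4,8)→{6,8}; (5,3)→{3,6}; (7,4)→{4,9}; (8,7)→{1,7}; (9,5)→{5}. Safe: 2. Place at column 2.
Row 3: attacked by (1,9)→{7,9}; (2,2)→{1,2,3}; (4,8)→{7,8,9}; (5,3)→{1,3,5}; (7,4)→{4,8}; (8,7)→{2,7}; (9,5)→{5}. Safe: 6. Place at column 6.
Row 6: attacked by (1,9)→{4,9}; (2,2)→{2,6}; (3,6)→{3,6,9}; (4,8)→{6,8}; (5,3)→{2,3,4}; (7,4)→{3,4,5}; (8,7)→{5,7,9}; (9,5)→{2,5,8}. Safe: 1. Place at column 1.
Columns [9, 2, 6, 8, 3, 1, 4, 7, 5], r−c [-8, 0, -3, -4, 2, 5, 3, 1, 4], r+c [10, 4, 9, 12, 8, 7, 11, 15, 14] are all distinct, so no two queens attack.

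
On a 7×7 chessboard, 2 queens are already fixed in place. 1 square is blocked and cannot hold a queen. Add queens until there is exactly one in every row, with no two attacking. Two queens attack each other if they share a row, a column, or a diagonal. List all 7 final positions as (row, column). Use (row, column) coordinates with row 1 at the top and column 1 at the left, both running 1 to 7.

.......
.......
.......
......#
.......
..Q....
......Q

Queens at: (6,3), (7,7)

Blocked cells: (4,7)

(1,4) (2,1) (3,5) (4,2) (5,6) (6,3) (7,7)

Row 1: attacked by (6,3)→{3}; (7,7)→{1,7}. Safe: 2, 4, 5, 6. Place at column 4.
Row 2: attacked by (1,4)→{3,4,5}; (6,3)→{3,7}; (7,7)→{2,7}. Safe: 1, 6. Place at column 1.
Row 3: attacked by (1,4)→{2,4,6}; (2,1)→{1,2}; (6,3)→{3,6}; (7,7)→{3,7}. Safe: 5. Place at column 5.
Row 4: attacked by (1,4)→{1,4,7}; (2,1)→{1,3}; (3,5)→{4,5,6}; (6,3)→{1,3,5}; (7,7)→{4,7}. Blocked: 7. Safe: 2. Place at column 2.
Row 5: attacked by (1,4)→{4}; (2,1)→{1,4}; (3,5)→{3,5,7}; (4,2)→{1,2,3}; (6,3)→{2,3,4}; (7,7)→{5,7}. Safe: 6. Place at column 6.
Columns [4, 1, 5, 2, 6, 3, 7], r−c [-3, 1, -2, 2, -1, 3, 0], r+c [5, 3, 8, 6, 11, 9, 14] are all distinct, so no two queens attack.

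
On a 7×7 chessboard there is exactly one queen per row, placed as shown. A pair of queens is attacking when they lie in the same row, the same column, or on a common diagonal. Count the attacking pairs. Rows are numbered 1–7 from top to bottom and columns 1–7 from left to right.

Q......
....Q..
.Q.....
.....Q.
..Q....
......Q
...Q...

All columns are distinct and no two queens satisfy |Δrow| = |Δcol|, so no pair attacks.

0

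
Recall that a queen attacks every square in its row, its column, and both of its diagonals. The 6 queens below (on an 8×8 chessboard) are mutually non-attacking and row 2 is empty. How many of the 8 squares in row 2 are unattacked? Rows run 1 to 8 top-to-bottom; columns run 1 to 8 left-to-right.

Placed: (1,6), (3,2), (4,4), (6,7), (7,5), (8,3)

(1,6) attacks row 2 at column 6 and diagonals 5, 7.
(3,2) attacks row 2 at column 2 and diagonals 1, 3.
(4,4) attacks row 2 at column 4 and diagonals 2, 6.
(6,7) attacks row 2 at column 7 and diagonals 3.
(7,5) attacks row 2 at column 5.
(8,3) attacks row 2 at column 3.
Attacked columns: {1, 2, 3, 4, 5, 6, 7}. Safe: {8}.

1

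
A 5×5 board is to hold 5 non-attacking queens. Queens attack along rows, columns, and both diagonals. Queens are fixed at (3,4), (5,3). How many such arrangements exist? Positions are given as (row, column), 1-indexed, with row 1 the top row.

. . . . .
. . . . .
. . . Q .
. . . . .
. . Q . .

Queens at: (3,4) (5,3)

1

Branch on row 1: col 1 → 0; col 5 → 1.
Sum: 0 + 1 = 1.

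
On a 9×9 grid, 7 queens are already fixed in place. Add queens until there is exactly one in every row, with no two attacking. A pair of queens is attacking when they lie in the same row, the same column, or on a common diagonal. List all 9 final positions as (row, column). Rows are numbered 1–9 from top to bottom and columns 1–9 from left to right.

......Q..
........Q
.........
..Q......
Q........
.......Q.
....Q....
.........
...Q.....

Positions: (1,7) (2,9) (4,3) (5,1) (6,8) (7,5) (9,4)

(1,7) (2,9) (3,6) (4,3) (5,1) (6,8) (7,5) (8,2) (9,4)

Row 3: attacked by (1,7)→{5,7,9}; (2,9)→{8,9}; (4,3)→{2,3,4}; (5,1)→{1,3}; (6,8)→{5,8}; (7,5)→{1,5,9}; (9,4)→{4}. Safe: 6. Place at column 6.
Row 8: attacked by (1,7)→{7}; (2,9)→{3,9}; (3,6)→{1,6}; (4,3)→{3,7}; (5,1)→{1,4}; (6,8)→{6,8}; (7,5)→{4,5,6}; (9,4)→{3,4,5}. Safe: 2. Place at column 2.
Columns [7, 9, 6, 3, 1, 8, 5, 2, 4], r−c [-6, -7, -3, 1, 4, -2, 2, 6, 5], r+c [8, 11, 9, 7, 6, 14, 12, 10, 13] are all distinct, so no two queens attack.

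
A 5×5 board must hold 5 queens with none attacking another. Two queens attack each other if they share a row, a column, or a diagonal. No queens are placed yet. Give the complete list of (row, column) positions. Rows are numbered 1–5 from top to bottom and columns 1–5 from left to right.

(1,1) (2,4) (3,2) (4,5) (5,3)

Row 1: Safe: 1, 2, 3, 4, 5. Place at column 1.
Row 2: attacked by (1,1)→{1,2}. Safe: 3, 4, 5. Place at column 4.
Row 3: attacked by (1,1)→{1,3}; (2,4)→{3,4,5}. Safe: 2. Place at column 2.
Row 4: attacked by (1,1)→{1,4}; (2,4)→{2,4}; (3,2)→{1,2,3}. Safe: 5. Place at column 5.
Row 5: attacked by (1,1)→{1,5}; (2,4)→{1,4}; (3,2)→{2,4}; (4,5)→{4,5}. Safe: 3. Place at column 3.
Columns [1, 4, 2, 5, 3], r−c [0, -2, 1, -1, 2], r+c [2, 6, 5, 9, 8] are all distinct, so no two queens attack.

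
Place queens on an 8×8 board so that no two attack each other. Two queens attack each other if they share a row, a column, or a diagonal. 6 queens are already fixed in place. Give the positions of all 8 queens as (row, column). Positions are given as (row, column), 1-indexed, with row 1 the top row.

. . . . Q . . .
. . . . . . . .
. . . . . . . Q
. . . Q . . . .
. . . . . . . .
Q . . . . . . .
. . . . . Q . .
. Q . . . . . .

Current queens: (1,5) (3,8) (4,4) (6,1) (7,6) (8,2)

Row 2: attacked by (1,5)→{4,5,6}; (3,8)→{7,8}; (4,4)→{2,4,6}; (6,1)→{1,5}; (7,6)→{1,6}; (8,2)→{2,8}. Safe: 3. Place at column 3.
Row 5: attacked by (1,5)→{1,5}; (2,3)→{3,6}; (3,8)→{6,8}; (4,4)→{3,4,5}; (6,1)→{1,2}; (7,6)→{4,6,8}; (8,2)→{2,5}. Safe: 7. Place at column 7.
Columns [5, 3, 8, 4, 7, 1, 6, 2], r−c [-4, -1, -5, 0, -2, 5, 1, 6], r+c [6, 5, 11, 8, 12, 7, 13, 10] are all distinct, so no two queens attack.

(1,5) (2,3) (3,8) (4,4) (5,7) (6,1) (7,6) (8,2)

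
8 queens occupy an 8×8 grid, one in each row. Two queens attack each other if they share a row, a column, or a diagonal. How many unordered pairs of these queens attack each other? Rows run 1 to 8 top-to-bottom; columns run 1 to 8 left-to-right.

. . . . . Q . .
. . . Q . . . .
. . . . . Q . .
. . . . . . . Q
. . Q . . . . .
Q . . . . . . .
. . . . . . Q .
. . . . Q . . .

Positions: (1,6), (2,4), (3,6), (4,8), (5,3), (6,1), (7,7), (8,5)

2

Same column: (1,6)–(3,6) (column 6).
Same diagonal: (1,6)–(6,1) (|1−6| = |6−1| = 5).
Total attacking pairs: 2.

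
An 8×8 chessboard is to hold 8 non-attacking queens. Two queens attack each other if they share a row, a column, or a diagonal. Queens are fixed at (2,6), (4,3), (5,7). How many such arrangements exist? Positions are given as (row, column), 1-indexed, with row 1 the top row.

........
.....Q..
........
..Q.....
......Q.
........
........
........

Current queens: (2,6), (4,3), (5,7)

1

Branch on row 1: col 1 → 1; col 2 → 0; col 4 → 0; col 8 → 0.
Sum: 1 + 0 + 0 + 0 = 1.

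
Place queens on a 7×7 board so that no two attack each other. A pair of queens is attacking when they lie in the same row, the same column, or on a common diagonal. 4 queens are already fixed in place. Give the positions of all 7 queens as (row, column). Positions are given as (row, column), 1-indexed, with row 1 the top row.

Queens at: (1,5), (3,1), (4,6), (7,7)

(1,5) (2,3) (3,1) (4,6) (5,4) (6,2) (7,7)

Row 2: attacked by (1,5)→{4,5,6}; (3,1)→{1,2}; (4,6)→{4,6}; (7,7)→{2,7}. Safe: 3. Place at column 3.
Row 5: attacked by (1,5)→{1,5}; (2,3)→{3,6}; (3,1)→{1,3}; (4,6)→{5,6,7}; (7,7)→{5,7}. Safe: 2, 4. Place at column 4.
Row 6: attacked by (1,5)→{5}; (2,3)→{3,7}; (3,1)→{1,4}; (4,6)→{4,6}; (5,4)→{3,4,5}; (7,7)→{6,7}. Safe: 2. Place at column 2.
Columns [5, 3, 1, 6, 4, 2, 7], r−c [-4, -1, 2, -2, 1, 4, 0], r+c [6, 5, 4, 10, 9, 8, 14] are all distinct, so no two queens attack.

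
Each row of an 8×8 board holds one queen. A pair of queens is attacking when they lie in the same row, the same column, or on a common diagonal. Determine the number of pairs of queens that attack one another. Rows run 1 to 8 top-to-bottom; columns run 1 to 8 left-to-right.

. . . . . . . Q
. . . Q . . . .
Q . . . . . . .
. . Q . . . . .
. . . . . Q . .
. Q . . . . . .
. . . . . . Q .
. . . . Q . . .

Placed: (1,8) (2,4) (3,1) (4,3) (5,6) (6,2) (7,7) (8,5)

0

All columns are distinct and no two queens satisfy |Δrow| = |Δcol|, so no pair attacks.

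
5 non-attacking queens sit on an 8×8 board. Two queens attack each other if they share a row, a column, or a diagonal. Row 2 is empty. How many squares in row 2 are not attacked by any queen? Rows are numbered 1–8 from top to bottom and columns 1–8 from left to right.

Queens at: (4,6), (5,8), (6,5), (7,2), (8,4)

1

(4,6) attacks row 2 at column 6 and diagonals 4, 8.
(5,8) attacks row 2 at column 8 and diagonals 5.
(6,5) attacks row 2 at column 5 and diagonals 1.
(7,2) attacks row 2 at column 2 and diagonals 7.
(8,4) attacks row 2 at column 4.
Attacked columns: {1, 2, 4, 5, 6, 7, 8}. Safe: {3}.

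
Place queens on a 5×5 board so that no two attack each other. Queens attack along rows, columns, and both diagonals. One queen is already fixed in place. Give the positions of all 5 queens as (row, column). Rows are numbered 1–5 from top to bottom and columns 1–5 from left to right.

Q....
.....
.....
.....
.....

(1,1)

(1,1) (2,4) (3,2) (4,5) (5,3)

Row 2: attacked by (1,1)→{1,2}. Safe: 3, 4, 5. Place at column 4.
Row 3: attacked by (1,1)→{1,3}; (2,4)→{3,4,5}. Safe: 2. Place at column 2.
Row 4: attacked by (1,1)→{1,4}; (2,4)→{2,4}; (3,2)→{1,2,3}. Safe: 5. Place at column 5.
Row 5: attacked by (1,1)→{1,5}; (2,4)→{1,4}; (3,2)→{2,4}; (4,5)→{4,5}. Safe: 3. Place at column 3.
Columns [1, 4, 2, 5, 3], r−c [0, -2, 1, -1, 2], r+c [2, 6, 5, 9, 8] are all distinct, so no two queens attack.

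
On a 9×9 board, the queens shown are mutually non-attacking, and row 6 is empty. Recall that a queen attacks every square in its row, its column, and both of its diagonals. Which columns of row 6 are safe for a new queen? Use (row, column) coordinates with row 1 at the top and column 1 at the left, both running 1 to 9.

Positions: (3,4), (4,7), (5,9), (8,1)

(3,4) attacks row 6 at column 4 and diagonals 1, 7.
(4,7) attacks row 6 at column 7 and diagonals 5, 9.
(5,9) attacks row 6 at column 9 and diagonals 8.
(8,1) attacks row 6 at column 1 and diagonals 3.
Attacked columns: {1, 3, 4, 5, 7, 8, 9}. Safe: {2, 6}.

columns 2, 6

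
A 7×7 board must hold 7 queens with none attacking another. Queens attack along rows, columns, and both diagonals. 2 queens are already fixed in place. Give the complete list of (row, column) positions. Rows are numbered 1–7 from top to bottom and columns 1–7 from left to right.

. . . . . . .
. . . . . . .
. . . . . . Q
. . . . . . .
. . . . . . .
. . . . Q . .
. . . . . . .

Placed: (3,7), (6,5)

Row 1: attacked by (3,7)→{5,7}; (6,5)→{5}. Safe: 1, 2, 3, 4, 6. Place at column 6.
Row 2: attacked by (1,6)→{5,6,7}; (3,7)→{6,7}; (6,5)→{1,5}. Safe: 2, 3, 4. Place at column 3.
Row 4: attacked by (1,6)→{3,6}; (2,3)→{1,3,5}; (3,7)→{6,7}; (6,5)→{3,5,7}. Safe: 2, 4. Place at column 4.
Row 5: attacked by (1,6)→{2,6}; (2,3)→{3,6}; (3,7)→{5,7}; (4,4)→{3,4,5}; (6,5)→{4,5,6}. Safe: 1. Place at column 1.
Row 7: attacked by (1,6)→{6}; (2,3)→{3}; (3,7)→{3,7}; (4,4)→{1,4,7}; (5,1)→{1,3}; (6,5)→{4,5,6}. Safe: 2. Place at column 2.
Columns [6, 3, 7, 4, 1, 5, 2], r−c [-5, -1, -4, 0, 4, 1, 5], r+c [7, 5, 10, 8, 6, 11, 9] are all distinct, so no two queens attack.

(1,6) (2,3) (3,7) (4,4) (5,1) (6,5) (7,2)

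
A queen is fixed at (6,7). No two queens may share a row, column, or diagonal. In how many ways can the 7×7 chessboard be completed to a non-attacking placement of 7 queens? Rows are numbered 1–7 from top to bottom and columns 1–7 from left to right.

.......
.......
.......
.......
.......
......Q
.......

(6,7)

7

Branch on row 1: col 1 → 1; col 3 → 2; col 4 → 2; col 5 → 1; col 6 → 1.
Sum: 1 + 2 + 2 + 1 + 1 = 7.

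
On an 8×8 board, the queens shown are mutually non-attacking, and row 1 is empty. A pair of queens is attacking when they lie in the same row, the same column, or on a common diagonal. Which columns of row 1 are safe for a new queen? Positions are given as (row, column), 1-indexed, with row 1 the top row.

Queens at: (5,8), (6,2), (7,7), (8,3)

columns 5, 6

(5,8) attacks row 1 at column 8 and diagonals 4.
(6,2) attacks row 1 at column 2 and diagonals 7.
(7,7) attacks row 1 at column 7 and diagonals 1.
(8,3) attacks row 1 at column 3.
Attacked columns: {1, 2, 3, 4, 7, 8}. Safe: {5, 6}.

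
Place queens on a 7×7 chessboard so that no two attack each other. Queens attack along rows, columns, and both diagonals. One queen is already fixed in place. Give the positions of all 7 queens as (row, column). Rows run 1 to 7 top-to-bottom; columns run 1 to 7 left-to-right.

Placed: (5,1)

Row 1: attacked by (5,1)→{1,5}. Safe: 2, 3, 4, 6, 7. Place at column 3.
Row 2: attacked by (1,3)→{2,3,4}; (5,1)→{1,4}. Safe: 5, 6, 7. Place at column 6.
Row 3: attacked by (1,3)→{1,3,5}; (2,6)→{5,6,7}; (5,1)→{1,3}. Safe: 2, 4. Place at column 2.
Row 4: attacked by (1,3)→{3,6}; (2,6)→{4,6}; (3,2)→{1,2,3}; (5,1)→{1,2}. Safe: 5, 7. Place at column 5.
Row 6: attacked by (1,3)→{3}; (2,6)→{2,6}; (3,2)→{2,5}; (4,5)→{3,5,7}; (5,1)→{1,2}. Safe: 4. Place at column 4.
Row 7: attacked by (1,3)→{3}; (2,6)→{1,6}; (3,2)→{2,6}; (4,5)→{2,5}; (5,1)→{1,3}; (6,4)→{3,4,5}. Safe: 7. Place at column 7.
Columns [3, 6, 2, 5, 1, 4, 7], r−c [-2, -4, 1, -1, 4, 2, 0], r+c [4, 8, 5, 9, 6, 10, 14] are all distinct, so no two queens attack.

(1,3) (2,6) (3,2) (4,5) (5,1) (6,4) (7,7)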